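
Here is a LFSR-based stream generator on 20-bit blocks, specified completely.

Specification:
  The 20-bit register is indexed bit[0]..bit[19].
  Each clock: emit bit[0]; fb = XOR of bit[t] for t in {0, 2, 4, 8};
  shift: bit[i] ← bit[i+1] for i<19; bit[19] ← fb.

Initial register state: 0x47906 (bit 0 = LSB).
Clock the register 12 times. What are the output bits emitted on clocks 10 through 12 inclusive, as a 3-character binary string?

001

reg_0 = 0x47906
clock 1: out=0, reg = 0x23C83
clock 2: out=1, reg = 0x91E41
clock 3: out=1, reg = 0xC8F20
clock 4: out=0, reg = 0xE4790
clock 5: out=0, reg = 0x723C8
clock 6: out=0, reg = 0xB91E4
clock 7: out=0, reg = 0x5C8F2
clock 8: out=0, reg = 0xAE479
clock 9: out=1, reg = 0x5723C
clock 10: out=0, reg = 0x2B91E
clock 11: out=0, reg = 0x95C8F
clock 12: out=1, reg = 0x4AE47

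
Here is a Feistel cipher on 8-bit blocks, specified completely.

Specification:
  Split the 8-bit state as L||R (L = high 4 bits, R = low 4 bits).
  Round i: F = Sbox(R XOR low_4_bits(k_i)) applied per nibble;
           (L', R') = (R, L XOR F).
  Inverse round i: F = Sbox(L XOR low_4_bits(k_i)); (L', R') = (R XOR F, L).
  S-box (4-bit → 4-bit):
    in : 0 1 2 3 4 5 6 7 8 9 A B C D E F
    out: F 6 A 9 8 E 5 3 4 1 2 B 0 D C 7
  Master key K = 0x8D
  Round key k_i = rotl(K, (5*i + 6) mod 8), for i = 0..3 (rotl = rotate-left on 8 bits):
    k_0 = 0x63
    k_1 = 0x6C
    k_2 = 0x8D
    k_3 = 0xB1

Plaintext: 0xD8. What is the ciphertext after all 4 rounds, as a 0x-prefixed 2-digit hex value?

0x52

s_0 = plaintext = 0xD8
s_1 = Round(s_0, k_0) = 0x86
s_2 = Round(s_1, k_1) = 0x6A
s_3 = Round(s_2, k_2) = 0xA5
s_4 = Round(s_3, k_3) = 0x52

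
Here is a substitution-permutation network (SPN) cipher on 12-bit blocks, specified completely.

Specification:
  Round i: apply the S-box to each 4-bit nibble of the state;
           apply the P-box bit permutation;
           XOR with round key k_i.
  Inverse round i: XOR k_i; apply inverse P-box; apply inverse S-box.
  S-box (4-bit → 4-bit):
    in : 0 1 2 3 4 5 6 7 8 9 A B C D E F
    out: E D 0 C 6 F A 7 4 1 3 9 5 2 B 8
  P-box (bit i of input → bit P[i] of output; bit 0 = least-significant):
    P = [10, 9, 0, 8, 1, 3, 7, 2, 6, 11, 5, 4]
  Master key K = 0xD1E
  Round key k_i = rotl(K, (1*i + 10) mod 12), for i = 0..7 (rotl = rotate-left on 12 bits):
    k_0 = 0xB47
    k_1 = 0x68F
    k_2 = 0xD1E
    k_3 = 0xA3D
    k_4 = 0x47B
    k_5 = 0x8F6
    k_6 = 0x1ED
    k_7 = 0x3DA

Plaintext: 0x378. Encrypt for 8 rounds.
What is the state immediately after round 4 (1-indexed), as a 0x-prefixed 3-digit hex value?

s_0 = plaintext = 0x378
s_1 = Round(s_0, k_0) = 0xBFC
s_2 = Round(s_1, k_1) = 0x2DA
s_3 = Round(s_2, k_2) = 0xB16
s_4 = Round(s_3, k_3) = 0x9EB
s_5 = Round(s_4, k_4) = 0x135
s_6 = Round(s_5, k_5) = 0xF03
s_7 = Round(s_6, k_6) = 0x070
s_8 = Round(s_7, k_7) = 0x861

0x9EB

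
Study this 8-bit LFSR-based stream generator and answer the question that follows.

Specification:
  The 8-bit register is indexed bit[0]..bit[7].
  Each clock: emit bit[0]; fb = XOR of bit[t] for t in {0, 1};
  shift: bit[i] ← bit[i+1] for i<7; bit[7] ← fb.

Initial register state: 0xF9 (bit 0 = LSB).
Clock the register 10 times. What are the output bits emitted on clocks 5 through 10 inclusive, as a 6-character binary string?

111110

reg_0 = 0xF9
clock 1: out=1, reg = 0xFC
clock 2: out=0, reg = 0x7E
clock 3: out=0, reg = 0xBF
clock 4: out=1, reg = 0x5F
clock 5: out=1, reg = 0x2F
clock 6: out=1, reg = 0x17
clock 7: out=1, reg = 0x0B
clock 8: out=1, reg = 0x05
clock 9: out=1, reg = 0x82
clock 10: out=0, reg = 0xC1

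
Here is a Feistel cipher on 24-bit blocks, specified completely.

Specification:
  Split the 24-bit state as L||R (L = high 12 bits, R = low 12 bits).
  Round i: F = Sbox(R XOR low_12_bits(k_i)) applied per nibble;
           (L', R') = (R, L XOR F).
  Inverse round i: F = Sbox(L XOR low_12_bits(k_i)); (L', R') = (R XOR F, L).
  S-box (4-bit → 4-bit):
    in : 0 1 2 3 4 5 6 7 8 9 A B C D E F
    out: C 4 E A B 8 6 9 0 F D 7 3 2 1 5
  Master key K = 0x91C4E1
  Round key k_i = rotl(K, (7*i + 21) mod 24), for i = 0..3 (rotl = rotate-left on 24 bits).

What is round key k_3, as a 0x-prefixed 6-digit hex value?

K = 0x91C4E1
k_0 = rotl(K, (7*0+21) mod 24) = rotl(K, 21) = 0x32389C
k_1 = rotl(K, (7*1+21) mod 24) = rotl(K, 4) = 0x1C4E19
k_2 = rotl(K, (7*2+21) mod 24) = rotl(K, 11) = 0x270C8E
k_3 = rotl(K, (7*3+21) mod 24) = rotl(K, 18) = 0x864713

0x864713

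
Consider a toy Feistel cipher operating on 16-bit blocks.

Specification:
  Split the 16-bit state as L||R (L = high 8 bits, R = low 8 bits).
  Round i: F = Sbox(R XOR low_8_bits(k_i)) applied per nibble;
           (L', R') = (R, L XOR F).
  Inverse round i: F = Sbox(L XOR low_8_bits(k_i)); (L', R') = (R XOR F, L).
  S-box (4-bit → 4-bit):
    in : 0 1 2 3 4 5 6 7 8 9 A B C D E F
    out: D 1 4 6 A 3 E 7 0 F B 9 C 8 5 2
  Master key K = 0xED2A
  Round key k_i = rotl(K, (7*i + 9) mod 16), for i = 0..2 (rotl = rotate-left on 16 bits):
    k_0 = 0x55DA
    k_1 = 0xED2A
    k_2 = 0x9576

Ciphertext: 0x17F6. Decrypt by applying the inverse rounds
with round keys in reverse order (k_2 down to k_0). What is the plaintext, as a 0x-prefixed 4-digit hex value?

s_0 = ciphertext = 0x17F6
s_1 = InvRound(s_0, k_2) = 0x1717
s_2 = InvRound(s_1, k_1) = 0x7F17
s_3 = InvRound(s_2, k_0) = 0xA47F

0xA47F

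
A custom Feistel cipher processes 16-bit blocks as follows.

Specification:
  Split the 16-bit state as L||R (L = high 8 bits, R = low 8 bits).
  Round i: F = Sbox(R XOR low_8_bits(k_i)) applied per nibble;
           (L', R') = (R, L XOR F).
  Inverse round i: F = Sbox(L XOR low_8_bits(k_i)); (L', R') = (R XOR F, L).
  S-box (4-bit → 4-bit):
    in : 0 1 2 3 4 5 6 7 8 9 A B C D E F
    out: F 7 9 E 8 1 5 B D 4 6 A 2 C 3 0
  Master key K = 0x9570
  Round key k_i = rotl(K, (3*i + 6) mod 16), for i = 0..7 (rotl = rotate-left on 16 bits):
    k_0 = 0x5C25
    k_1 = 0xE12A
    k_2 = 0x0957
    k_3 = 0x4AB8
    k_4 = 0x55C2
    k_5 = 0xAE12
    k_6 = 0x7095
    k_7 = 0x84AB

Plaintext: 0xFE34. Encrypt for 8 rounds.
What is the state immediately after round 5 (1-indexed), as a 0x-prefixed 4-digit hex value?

0x76DD

s_0 = plaintext = 0xFE34
s_1 = Round(s_0, k_0) = 0x3489
s_2 = Round(s_1, k_1) = 0x895A
s_3 = Round(s_2, k_2) = 0x5A75
s_4 = Round(s_3, k_3) = 0x7576
s_5 = Round(s_4, k_4) = 0x76DD
s_6 = Round(s_5, k_5) = 0xDD56
s_7 = Round(s_6, k_6) = 0x56F3
s_8 = Round(s_7, k_7) = 0xF34B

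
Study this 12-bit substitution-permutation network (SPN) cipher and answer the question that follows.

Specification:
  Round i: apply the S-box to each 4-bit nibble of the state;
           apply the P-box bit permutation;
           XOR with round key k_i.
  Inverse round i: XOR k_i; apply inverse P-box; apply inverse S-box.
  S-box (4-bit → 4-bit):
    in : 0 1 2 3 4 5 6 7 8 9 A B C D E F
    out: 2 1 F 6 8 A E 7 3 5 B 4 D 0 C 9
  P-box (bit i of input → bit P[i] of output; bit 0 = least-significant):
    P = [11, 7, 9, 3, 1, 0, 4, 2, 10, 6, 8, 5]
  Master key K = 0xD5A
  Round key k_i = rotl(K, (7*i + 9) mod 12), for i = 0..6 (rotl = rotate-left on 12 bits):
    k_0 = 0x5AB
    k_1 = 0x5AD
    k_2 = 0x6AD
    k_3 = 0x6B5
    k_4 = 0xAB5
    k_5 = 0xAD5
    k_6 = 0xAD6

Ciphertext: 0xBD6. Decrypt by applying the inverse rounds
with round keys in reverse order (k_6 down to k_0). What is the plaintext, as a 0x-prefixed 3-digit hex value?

0x09A

s_0 = ciphertext = 0xBD6
s_1 = InvRound(s_0, k_6) = 0xBDD
s_2 = InvRound(s_1, k_5) = 0xBD4
s_3 = InvRound(s_2, k_4) = 0x60D
s_4 = InvRound(s_3, k_3) = 0x4B5
s_5 = InvRound(s_4, k_2) = 0xDBE
s_6 = InvRound(s_5, k_1) = 0xD71
s_7 = InvRound(s_6, k_0) = 0x09A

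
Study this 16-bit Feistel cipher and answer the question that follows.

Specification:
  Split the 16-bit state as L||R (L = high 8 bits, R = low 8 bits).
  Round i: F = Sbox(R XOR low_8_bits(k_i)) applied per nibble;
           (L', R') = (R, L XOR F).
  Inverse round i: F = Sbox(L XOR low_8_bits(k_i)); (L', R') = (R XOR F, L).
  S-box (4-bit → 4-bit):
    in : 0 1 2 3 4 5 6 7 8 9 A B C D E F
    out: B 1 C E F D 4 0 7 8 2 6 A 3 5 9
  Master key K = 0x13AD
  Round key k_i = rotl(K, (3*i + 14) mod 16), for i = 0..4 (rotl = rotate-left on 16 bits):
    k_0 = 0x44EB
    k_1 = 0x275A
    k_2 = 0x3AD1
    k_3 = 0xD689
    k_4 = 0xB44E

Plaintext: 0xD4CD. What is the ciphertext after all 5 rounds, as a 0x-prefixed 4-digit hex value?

s_0 = plaintext = 0xD4CD
s_1 = Round(s_0, k_0) = 0xCD10
s_2 = Round(s_1, k_1) = 0x103F
s_3 = Round(s_2, k_2) = 0x3F45
s_4 = Round(s_3, k_3) = 0x4595
s_5 = Round(s_4, k_4) = 0x9573

0x9573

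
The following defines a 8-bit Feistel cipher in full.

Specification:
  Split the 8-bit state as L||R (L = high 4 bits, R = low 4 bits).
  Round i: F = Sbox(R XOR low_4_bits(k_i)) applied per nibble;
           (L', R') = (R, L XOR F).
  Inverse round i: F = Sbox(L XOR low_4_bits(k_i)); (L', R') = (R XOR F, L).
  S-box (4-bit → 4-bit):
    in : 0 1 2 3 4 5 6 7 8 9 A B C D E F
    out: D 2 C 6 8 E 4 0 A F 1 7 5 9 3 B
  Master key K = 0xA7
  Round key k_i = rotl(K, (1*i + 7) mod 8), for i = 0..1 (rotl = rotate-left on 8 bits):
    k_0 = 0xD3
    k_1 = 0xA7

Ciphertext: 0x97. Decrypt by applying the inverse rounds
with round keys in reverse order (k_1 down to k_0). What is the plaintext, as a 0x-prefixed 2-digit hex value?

s_0 = ciphertext = 0x97
s_1 = InvRound(s_0, k_1) = 0x49
s_2 = InvRound(s_1, k_0) = 0x94

0x94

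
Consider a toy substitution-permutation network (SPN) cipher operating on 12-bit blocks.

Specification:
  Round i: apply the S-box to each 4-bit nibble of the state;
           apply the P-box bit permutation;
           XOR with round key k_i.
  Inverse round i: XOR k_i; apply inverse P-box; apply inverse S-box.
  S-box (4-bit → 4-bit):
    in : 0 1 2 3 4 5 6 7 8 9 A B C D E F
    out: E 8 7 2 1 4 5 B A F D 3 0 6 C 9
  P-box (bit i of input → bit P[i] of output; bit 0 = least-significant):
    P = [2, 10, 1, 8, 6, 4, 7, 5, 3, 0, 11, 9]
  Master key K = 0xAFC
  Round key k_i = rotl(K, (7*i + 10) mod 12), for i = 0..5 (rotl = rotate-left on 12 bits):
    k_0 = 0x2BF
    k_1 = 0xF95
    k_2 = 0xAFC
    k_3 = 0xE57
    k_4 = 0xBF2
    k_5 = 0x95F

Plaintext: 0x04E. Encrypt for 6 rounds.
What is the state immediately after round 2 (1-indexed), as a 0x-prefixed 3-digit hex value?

s_0 = plaintext = 0x04E
s_1 = Round(s_0, k_0) = 0x9FC
s_2 = Round(s_1, k_1) = 0x5FC
s_3 = Round(s_2, k_2) = 0x29C
s_4 = Round(s_3, k_3) = 0x6AE
s_5 = Round(s_4, k_4) = 0x218
s_6 = Round(s_5, k_5) = 0x476

0x5FC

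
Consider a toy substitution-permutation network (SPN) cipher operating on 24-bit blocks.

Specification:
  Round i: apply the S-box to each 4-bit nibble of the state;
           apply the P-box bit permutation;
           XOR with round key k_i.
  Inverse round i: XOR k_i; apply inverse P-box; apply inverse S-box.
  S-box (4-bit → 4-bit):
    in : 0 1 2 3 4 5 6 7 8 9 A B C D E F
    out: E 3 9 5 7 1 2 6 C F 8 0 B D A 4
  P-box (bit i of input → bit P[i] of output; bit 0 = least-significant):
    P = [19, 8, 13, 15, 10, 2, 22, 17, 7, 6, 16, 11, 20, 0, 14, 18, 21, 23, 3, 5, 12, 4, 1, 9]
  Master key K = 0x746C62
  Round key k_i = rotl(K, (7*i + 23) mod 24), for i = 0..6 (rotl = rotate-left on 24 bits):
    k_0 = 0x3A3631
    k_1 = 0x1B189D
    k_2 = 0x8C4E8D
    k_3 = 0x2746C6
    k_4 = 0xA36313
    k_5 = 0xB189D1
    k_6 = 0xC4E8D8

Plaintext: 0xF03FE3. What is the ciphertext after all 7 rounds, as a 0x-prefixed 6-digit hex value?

0x668806

s_0 = plaintext = 0xF03FE3
s_1 = Round(s_0, k_0) = 0xA1561F
s_2 = Round(s_1, k_1) = 0xAB3ED9
s_3 = Round(s_2, k_2) = 0xD6A1CD
s_4 = Round(s_3, k_3) = 0xA9F000
s_5 = Round(s_4, k_4) = 0x40887F
s_6 = Round(s_5, k_5) = 0x74F1EF
s_7 = Round(s_6, k_6) = 0x668806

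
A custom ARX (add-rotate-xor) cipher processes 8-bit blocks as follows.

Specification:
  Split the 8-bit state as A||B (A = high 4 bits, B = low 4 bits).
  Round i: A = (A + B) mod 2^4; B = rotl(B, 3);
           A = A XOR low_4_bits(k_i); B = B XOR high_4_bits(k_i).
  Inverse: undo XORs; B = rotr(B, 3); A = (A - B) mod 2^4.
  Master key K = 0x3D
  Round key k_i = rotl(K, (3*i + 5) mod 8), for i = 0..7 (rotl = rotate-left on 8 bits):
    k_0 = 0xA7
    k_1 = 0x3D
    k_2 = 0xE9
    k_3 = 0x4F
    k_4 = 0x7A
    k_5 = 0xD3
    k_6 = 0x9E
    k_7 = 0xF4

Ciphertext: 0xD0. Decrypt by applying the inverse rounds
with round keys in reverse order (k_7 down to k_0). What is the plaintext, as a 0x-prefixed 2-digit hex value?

s_0 = ciphertext = 0xD0
s_1 = InvRound(s_0, k_7) = 0xAF
s_2 = InvRound(s_1, k_6) = 0x8C
s_3 = InvRound(s_2, k_5) = 0x92
s_4 = InvRound(s_3, k_4) = 0x9A
s_5 = InvRound(s_4, k_3) = 0x9D
s_6 = InvRound(s_5, k_2) = 0xA6
s_7 = InvRound(s_6, k_1) = 0xDA
s_8 = InvRound(s_7, k_0) = 0xA0

0xA0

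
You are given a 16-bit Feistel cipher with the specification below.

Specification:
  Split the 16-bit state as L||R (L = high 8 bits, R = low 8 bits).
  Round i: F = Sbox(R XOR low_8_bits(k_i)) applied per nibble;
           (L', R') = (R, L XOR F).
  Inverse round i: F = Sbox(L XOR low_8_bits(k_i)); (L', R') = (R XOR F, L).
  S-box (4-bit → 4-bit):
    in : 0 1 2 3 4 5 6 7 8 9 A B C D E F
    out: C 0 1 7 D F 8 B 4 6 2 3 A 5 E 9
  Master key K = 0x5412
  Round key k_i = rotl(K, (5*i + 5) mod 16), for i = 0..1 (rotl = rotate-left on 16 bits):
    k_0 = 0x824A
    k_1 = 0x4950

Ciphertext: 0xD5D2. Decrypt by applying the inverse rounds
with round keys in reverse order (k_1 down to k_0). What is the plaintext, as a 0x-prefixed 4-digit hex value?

0x8E9D

s_0 = ciphertext = 0xD5D2
s_1 = InvRound(s_0, k_1) = 0x9DD5
s_2 = InvRound(s_1, k_0) = 0x8E9D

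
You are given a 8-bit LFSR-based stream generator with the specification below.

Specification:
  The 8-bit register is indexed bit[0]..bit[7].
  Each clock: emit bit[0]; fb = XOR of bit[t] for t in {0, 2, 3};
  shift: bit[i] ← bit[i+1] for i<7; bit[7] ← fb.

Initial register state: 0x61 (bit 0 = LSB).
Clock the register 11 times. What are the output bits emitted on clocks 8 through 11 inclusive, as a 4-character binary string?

0101

reg_0 = 0x61
clock 1: out=1, reg = 0xB0
clock 2: out=0, reg = 0x58
clock 3: out=0, reg = 0xAC
clock 4: out=0, reg = 0x56
clock 5: out=0, reg = 0xAB
clock 6: out=1, reg = 0x55
clock 7: out=1, reg = 0x2A
clock 8: out=0, reg = 0x95
clock 9: out=1, reg = 0x4A
clock 10: out=0, reg = 0xA5
clock 11: out=1, reg = 0x52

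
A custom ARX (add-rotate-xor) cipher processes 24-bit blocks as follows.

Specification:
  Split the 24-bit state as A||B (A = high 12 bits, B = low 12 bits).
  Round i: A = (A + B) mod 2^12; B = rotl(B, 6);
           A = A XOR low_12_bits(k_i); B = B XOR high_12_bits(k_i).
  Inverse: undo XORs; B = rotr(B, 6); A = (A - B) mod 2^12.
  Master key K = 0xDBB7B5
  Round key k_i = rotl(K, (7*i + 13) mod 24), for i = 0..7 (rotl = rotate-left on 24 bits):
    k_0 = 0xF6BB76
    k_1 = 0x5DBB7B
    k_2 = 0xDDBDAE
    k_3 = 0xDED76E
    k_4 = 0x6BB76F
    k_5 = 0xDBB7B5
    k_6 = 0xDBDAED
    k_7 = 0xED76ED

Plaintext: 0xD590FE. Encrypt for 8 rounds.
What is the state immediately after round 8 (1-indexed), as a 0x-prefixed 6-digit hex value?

0x8DE602

s_0 = plaintext = 0xD590FE
s_1 = Round(s_0, k_0) = 0x5210E8
s_2 = Round(s_1, k_1) = 0xD72FD8
s_3 = Round(s_2, k_2) = 0x0E4BE4
s_4 = Round(s_3, k_3) = 0xBA64C2
s_5 = Round(s_4, k_4) = 0x707628
s_6 = Round(s_5, k_5) = 0xA9A7A3
s_7 = Round(s_6, k_6) = 0x8D0563
s_8 = Round(s_7, k_7) = 0x8DE602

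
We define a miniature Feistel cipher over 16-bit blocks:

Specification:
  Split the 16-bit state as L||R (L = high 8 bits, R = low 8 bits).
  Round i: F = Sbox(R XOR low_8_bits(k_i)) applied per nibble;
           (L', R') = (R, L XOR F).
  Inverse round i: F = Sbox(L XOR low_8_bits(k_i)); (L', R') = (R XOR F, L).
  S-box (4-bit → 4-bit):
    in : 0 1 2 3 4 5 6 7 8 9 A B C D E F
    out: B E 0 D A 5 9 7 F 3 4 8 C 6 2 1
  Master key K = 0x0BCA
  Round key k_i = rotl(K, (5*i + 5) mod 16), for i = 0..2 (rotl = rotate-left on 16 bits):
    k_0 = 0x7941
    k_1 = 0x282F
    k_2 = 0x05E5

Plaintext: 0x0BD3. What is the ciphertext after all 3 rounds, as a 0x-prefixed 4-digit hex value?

0x3957

s_0 = plaintext = 0x0BD3
s_1 = Round(s_0, k_0) = 0xD33B
s_2 = Round(s_1, k_1) = 0x3B39
s_3 = Round(s_2, k_2) = 0x3957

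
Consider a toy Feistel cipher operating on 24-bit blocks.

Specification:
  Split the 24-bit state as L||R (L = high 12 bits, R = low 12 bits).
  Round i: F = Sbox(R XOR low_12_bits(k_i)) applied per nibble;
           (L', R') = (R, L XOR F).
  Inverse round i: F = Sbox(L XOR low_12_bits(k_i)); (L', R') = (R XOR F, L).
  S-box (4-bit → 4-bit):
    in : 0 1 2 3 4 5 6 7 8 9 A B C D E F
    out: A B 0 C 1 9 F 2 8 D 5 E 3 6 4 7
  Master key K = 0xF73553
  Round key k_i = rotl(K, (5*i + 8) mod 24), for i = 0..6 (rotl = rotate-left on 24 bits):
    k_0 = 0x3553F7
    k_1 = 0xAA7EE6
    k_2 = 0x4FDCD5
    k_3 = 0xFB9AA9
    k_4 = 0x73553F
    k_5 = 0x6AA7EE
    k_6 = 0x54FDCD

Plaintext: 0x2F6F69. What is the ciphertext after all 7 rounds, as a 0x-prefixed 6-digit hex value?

0xAD5A27

s_0 = plaintext = 0x2F6F69
s_1 = Round(s_0, k_0) = 0xF69122
s_2 = Round(s_1, k_1) = 0x122858
s_3 = Round(s_2, k_2) = 0x8580A4
s_4 = Round(s_3, k_3) = 0x0A4DFE
s_5 = Round(s_4, k_4) = 0xDFE89F
s_6 = Round(s_5, k_5) = 0x89FAD5
s_7 = Round(s_6, k_6) = 0xAD5A27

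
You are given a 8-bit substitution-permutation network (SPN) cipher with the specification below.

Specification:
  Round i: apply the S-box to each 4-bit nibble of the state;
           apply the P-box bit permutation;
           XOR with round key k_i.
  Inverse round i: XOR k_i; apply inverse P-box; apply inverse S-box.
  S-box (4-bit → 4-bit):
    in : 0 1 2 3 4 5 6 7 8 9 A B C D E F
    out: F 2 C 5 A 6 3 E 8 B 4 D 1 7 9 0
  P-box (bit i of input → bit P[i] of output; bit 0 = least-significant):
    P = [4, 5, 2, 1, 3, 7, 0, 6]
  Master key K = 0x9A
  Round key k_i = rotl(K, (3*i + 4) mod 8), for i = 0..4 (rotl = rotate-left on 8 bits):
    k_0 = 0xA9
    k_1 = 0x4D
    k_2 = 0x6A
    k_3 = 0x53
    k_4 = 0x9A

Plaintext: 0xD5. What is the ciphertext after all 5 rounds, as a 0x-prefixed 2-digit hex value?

s_0 = plaintext = 0xD5
s_1 = Round(s_0, k_0) = 0x04
s_2 = Round(s_1, k_1) = 0xA6
s_3 = Round(s_2, k_2) = 0x5B
s_4 = Round(s_3, k_3) = 0xC4
s_5 = Round(s_4, k_4) = 0xB0

0xB0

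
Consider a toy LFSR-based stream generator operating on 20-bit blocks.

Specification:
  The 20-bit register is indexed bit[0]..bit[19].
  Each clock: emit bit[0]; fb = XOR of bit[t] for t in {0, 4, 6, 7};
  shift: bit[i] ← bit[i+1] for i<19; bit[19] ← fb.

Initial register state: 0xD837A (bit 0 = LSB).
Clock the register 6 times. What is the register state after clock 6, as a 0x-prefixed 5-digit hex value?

reg_0 = 0xD837A
clock 1: out=0, reg = 0x6C1BD
clock 2: out=1, reg = 0xB60DE
clock 3: out=0, reg = 0xDB06F
clock 4: out=1, reg = 0x6D837
clock 5: out=1, reg = 0x36C1B
clock 6: out=1, reg = 0x1B60D

0x1B60D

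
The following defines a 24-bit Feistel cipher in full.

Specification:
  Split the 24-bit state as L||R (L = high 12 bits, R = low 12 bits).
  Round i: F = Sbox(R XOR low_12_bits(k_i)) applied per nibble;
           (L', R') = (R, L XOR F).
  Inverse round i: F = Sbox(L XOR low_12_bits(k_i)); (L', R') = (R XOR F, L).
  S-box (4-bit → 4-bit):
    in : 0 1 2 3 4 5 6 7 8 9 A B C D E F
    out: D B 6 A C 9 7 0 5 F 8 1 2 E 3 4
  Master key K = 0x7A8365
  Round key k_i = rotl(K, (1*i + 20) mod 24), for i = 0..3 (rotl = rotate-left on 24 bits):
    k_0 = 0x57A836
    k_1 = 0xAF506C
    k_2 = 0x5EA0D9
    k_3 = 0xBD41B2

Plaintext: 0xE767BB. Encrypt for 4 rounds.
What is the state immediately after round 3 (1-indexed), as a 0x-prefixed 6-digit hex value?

0xF77EAB

s_0 = plaintext = 0xE767BB
s_1 = Round(s_0, k_0) = 0x7BBA28
s_2 = Round(s_1, k_1) = 0xA28F77
s_3 = Round(s_2, k_2) = 0xF77EAB
s_4 = Round(s_3, k_3) = 0xEABBC8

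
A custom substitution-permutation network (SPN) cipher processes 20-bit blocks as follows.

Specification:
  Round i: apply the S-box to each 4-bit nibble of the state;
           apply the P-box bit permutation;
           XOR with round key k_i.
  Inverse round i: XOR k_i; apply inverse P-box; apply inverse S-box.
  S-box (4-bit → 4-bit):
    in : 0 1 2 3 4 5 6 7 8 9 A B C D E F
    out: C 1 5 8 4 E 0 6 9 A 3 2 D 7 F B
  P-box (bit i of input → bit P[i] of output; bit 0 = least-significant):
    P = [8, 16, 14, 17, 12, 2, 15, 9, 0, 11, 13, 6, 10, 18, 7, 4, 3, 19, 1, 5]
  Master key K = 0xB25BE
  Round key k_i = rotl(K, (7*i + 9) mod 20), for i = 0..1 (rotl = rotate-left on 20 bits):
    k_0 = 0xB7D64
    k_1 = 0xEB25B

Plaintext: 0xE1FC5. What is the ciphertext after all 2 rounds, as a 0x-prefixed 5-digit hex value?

0x93539

s_0 = plaintext = 0xE1FC5
s_1 = Round(s_0, k_0) = 0x0A30F
s_2 = Round(s_1, k_1) = 0x93539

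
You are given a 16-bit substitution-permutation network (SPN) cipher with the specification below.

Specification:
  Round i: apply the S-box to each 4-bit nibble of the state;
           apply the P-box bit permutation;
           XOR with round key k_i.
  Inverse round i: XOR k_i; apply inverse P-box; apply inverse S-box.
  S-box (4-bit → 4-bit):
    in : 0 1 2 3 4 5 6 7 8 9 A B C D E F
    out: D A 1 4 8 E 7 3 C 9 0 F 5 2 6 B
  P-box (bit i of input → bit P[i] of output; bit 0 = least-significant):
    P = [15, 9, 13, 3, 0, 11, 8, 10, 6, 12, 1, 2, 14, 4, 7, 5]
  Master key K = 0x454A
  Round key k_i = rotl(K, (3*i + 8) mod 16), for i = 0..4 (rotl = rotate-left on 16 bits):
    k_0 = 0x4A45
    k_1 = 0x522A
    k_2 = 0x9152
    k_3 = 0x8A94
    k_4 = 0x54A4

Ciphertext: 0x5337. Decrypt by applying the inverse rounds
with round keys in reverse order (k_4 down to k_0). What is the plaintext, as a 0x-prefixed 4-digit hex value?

s_0 = ciphertext = 0x5337
s_1 = InvRound(s_0, k_4) = 0xE30D
s_2 = InvRound(s_1, k_3) = 0x6A68
s_3 = InvRound(s_2, k_2) = 0xFEEB
s_4 = InvRound(s_3, k_1) = 0x32FC
s_5 = InvRound(s_4, k_0) = 0xBD78

0xBD78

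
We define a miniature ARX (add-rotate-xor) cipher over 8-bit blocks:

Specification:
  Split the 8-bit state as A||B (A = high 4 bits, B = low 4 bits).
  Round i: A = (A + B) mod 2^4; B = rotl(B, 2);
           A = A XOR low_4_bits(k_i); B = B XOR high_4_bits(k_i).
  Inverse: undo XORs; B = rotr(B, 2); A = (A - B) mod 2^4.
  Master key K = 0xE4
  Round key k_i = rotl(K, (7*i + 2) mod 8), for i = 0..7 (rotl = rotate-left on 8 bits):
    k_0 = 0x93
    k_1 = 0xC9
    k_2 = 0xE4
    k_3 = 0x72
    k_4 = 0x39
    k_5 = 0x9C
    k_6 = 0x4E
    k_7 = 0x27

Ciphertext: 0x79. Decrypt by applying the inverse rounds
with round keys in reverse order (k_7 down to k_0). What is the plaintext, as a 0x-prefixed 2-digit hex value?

0x59

s_0 = ciphertext = 0x79
s_1 = InvRound(s_0, k_7) = 0x2E
s_2 = InvRound(s_1, k_6) = 0x2A
s_3 = InvRound(s_2, k_5) = 0x2C
s_4 = InvRound(s_3, k_4) = 0xCF
s_5 = InvRound(s_4, k_3) = 0xC2
s_6 = InvRound(s_5, k_2) = 0x53
s_7 = InvRound(s_6, k_1) = 0xDF
s_8 = InvRound(s_7, k_0) = 0x59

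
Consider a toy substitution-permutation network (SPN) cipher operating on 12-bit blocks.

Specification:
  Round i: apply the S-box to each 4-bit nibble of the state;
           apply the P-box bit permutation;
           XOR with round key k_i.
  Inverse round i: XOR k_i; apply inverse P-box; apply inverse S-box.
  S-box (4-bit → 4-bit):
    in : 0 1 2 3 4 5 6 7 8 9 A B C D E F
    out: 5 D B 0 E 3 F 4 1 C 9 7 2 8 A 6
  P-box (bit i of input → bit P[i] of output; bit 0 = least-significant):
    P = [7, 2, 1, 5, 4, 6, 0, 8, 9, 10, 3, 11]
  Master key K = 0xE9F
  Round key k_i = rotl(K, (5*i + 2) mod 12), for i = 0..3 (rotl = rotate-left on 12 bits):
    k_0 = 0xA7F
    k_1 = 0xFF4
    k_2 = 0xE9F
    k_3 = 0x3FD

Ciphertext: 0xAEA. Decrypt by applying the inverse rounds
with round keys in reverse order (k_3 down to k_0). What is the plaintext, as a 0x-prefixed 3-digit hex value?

s_0 = ciphertext = 0xAEA
s_1 = InvRound(s_0, k_3) = 0xD1F
s_2 = InvRound(s_1, k_2) = 0x8D8
s_3 = InvRound(s_2, k_1) = 0xBDE
s_4 = InvRound(s_3, k_0) = 0x39A

0x39A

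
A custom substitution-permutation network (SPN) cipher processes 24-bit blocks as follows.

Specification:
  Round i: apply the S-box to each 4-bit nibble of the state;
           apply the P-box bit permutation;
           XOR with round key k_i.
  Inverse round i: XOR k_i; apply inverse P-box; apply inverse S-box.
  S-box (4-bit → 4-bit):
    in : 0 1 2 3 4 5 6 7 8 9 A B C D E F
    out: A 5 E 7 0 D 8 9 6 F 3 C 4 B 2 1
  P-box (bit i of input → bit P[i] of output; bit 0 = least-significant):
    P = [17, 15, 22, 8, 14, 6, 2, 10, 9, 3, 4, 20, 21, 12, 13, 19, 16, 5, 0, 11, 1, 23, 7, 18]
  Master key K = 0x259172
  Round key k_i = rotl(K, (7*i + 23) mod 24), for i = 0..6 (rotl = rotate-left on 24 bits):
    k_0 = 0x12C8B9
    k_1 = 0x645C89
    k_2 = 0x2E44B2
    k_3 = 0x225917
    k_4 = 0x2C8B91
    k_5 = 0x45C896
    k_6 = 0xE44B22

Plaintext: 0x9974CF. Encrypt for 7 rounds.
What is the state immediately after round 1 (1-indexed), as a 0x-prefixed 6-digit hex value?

0xBDC01E

s_0 = plaintext = 0x9974CF
s_1 = Round(s_0, k_0) = 0xBDC01E
s_2 = Round(s_1, k_1) = 0x71B425
s_3 = Round(s_2, k_2) = 0x6161F5
s_4 = Round(s_3, k_3) = 0x6D1A06
s_5 = Round(s_4, k_4) = 0x09A4F9
s_6 = Round(s_5, k_5) = 0xA211B7
s_7 = Round(s_6, k_6) = 0x466415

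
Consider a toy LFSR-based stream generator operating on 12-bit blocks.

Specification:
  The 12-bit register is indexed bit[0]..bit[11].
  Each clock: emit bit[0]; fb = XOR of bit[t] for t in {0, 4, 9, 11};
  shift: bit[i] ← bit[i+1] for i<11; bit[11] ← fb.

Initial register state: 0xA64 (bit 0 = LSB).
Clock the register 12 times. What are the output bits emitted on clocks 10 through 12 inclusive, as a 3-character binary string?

reg_0 = 0xA64
clock 1: out=0, reg = 0x532
clock 2: out=0, reg = 0xA99
clock 3: out=1, reg = 0x54C
clock 4: out=0, reg = 0x2A6
clock 5: out=0, reg = 0x953
clock 6: out=1, reg = 0xCA9
clock 7: out=1, reg = 0x654
clock 8: out=0, reg = 0x32A
clock 9: out=0, reg = 0x995
clock 10: out=1, reg = 0xCCA
clock 11: out=0, reg = 0xE65
clock 12: out=1, reg = 0xF32

101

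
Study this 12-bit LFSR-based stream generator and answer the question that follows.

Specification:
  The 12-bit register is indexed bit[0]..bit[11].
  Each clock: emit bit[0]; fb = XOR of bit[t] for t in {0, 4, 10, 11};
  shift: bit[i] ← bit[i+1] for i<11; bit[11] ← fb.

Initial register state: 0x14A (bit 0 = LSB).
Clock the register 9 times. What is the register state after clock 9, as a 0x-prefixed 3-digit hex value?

reg_0 = 0x14A
clock 1: out=0, reg = 0x0A5
clock 2: out=1, reg = 0x852
clock 3: out=0, reg = 0x429
clock 4: out=1, reg = 0x214
clock 5: out=0, reg = 0x90A
clock 6: out=0, reg = 0xC85
clock 7: out=1, reg = 0xE42
clock 8: out=0, reg = 0x721
clock 9: out=1, reg = 0x390

0x390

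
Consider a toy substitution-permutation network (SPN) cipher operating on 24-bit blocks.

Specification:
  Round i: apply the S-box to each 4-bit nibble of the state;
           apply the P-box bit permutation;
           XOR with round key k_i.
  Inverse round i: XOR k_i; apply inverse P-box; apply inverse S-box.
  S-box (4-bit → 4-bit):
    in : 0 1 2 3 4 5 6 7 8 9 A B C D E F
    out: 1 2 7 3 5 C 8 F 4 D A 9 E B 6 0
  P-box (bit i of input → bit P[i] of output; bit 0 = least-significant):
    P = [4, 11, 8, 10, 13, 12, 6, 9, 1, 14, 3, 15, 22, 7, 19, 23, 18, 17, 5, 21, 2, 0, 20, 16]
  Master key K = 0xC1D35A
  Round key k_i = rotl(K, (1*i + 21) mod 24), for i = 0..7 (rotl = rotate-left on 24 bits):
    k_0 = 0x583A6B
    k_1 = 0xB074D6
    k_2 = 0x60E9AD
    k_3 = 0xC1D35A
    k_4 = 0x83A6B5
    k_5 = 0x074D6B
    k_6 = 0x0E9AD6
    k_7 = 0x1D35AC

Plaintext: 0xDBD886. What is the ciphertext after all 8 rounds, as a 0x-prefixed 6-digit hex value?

s_0 = plaintext = 0xDBD886
s_1 = Round(s_0, k_0) = 0xBD3EA6
s_2 = Round(s_1, k_1) = 0xD7225A
s_3 = Round(s_2, k_2) = 0x0FA742
s_4 = Round(s_3, k_3) = 0x413A84
s_5 = Round(s_4, k_4) = 0xD16761
s_6 = Round(s_5, k_5) = 0x848764
s_7 = Round(s_6, k_6) = 0x1259EC
s_8 = Round(s_7, k_7) = 0x93A8C7

0x93A8C7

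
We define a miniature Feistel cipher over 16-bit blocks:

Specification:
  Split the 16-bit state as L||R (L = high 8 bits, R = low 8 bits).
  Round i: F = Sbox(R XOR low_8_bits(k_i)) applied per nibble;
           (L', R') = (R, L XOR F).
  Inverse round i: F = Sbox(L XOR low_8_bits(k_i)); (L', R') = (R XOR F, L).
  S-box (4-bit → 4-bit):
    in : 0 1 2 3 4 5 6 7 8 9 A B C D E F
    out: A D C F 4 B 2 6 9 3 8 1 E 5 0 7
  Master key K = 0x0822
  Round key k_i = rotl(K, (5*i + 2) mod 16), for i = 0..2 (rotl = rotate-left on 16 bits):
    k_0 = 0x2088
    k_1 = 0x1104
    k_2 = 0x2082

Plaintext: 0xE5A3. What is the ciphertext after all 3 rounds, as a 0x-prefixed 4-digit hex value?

s_0 = plaintext = 0xE5A3
s_1 = Round(s_0, k_0) = 0xA324
s_2 = Round(s_1, k_1) = 0x2469
s_3 = Round(s_2, k_2) = 0x6925

0x6925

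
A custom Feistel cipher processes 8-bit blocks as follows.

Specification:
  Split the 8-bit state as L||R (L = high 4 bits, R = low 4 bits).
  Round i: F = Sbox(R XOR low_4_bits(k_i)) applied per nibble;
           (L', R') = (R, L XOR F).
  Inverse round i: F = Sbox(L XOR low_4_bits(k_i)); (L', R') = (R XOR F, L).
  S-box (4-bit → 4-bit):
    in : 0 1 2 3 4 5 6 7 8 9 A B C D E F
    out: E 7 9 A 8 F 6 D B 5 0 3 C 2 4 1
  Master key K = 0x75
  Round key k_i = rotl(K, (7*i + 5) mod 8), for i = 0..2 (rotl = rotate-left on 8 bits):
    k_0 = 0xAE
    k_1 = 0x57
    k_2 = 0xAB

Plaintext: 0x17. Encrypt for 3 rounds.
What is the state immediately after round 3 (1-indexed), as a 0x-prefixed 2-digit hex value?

0xD2

s_0 = plaintext = 0x17
s_1 = Round(s_0, k_0) = 0x74
s_2 = Round(s_1, k_1) = 0x4D
s_3 = Round(s_2, k_2) = 0xD2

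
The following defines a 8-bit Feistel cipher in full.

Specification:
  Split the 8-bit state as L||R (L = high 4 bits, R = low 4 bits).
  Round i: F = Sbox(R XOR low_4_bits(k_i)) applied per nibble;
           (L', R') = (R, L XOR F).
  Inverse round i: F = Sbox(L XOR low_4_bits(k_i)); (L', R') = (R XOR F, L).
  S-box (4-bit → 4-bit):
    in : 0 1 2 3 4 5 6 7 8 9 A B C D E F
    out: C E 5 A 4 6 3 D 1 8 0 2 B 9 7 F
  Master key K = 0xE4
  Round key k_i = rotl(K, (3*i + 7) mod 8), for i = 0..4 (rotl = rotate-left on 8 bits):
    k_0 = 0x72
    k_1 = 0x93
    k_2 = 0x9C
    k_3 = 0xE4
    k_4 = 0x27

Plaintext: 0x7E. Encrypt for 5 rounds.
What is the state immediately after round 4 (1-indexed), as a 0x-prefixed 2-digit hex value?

0x5F

s_0 = plaintext = 0x7E
s_1 = Round(s_0, k_0) = 0xEC
s_2 = Round(s_1, k_1) = 0xC1
s_3 = Round(s_2, k_2) = 0x15
s_4 = Round(s_3, k_3) = 0x5F
s_5 = Round(s_4, k_4) = 0xF4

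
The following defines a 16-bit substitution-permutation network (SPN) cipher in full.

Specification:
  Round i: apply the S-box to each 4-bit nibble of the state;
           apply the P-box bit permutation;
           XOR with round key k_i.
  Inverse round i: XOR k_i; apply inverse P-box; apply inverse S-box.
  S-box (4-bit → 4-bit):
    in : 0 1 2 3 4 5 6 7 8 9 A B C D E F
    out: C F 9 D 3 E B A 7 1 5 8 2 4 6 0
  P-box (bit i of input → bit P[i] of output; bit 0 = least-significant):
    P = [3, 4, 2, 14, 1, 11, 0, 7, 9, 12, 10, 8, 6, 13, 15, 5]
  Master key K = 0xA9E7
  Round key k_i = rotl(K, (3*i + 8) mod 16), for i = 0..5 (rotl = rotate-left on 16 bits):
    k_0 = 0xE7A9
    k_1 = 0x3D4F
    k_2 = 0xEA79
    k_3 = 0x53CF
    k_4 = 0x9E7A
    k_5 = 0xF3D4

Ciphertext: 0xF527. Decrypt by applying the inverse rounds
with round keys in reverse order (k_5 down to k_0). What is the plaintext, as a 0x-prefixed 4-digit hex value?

0x651F

s_0 = ciphertext = 0xF527
s_1 = InvRound(s_0, k_5) = 0x2A3C
s_2 = InvRound(s_1, k_4) = 0x8E9D
s_3 = InvRound(s_2, k_3) = 0xA547
s_4 = InvRound(s_3, k_2) = 0xB341
s_5 = InvRound(s_4, k_1) = 0xDA4A
s_6 = InvRound(s_5, k_0) = 0x651F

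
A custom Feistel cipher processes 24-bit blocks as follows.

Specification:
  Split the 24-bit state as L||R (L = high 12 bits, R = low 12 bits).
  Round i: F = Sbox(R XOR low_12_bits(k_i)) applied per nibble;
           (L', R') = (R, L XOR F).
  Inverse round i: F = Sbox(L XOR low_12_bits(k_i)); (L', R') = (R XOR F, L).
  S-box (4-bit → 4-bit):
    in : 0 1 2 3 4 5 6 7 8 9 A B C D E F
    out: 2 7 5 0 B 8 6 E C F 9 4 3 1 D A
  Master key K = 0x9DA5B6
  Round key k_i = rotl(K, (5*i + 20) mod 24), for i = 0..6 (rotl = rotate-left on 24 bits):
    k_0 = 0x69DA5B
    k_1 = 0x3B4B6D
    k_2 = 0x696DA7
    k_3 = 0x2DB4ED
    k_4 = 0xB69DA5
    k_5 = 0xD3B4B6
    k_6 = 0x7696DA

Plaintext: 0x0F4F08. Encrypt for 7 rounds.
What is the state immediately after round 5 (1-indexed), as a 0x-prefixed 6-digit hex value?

0x0B3C10

s_0 = plaintext = 0x0F4F08
s_1 = Round(s_0, k_0) = 0xF08874
s_2 = Round(s_1, k_1) = 0x874F77
s_3 = Round(s_2, k_2) = 0xF77D66
s_4 = Round(s_3, k_3) = 0xD660B3
s_5 = Round(s_4, k_4) = 0x0B3C10
s_6 = Round(s_5, k_5) = 0xC10C25
s_7 = Round(s_6, k_6) = 0xC255BA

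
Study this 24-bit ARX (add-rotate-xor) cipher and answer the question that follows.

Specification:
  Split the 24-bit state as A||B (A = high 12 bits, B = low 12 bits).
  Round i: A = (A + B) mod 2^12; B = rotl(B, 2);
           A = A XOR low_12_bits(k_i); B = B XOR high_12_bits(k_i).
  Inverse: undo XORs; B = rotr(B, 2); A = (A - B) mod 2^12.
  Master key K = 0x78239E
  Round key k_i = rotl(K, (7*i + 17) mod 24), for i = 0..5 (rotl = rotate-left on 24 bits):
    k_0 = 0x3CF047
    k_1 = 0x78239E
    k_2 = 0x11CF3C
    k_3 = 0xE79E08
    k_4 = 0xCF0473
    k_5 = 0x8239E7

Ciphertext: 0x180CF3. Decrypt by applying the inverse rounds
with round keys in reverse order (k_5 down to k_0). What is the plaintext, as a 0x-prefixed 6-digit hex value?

0x9AE902

s_0 = ciphertext = 0x180CF3
s_1 = InvRound(s_0, k_5) = 0x733134
s_2 = InvRound(s_1, k_4) = 0xFCF371
s_3 = InvRound(s_2, k_3) = 0xE85342
s_4 = InvRound(s_3, k_2) = 0x922897
s_5 = InvRound(s_4, k_1) = 0x2F77C5
s_6 = InvRound(s_5, k_0) = 0x9AE902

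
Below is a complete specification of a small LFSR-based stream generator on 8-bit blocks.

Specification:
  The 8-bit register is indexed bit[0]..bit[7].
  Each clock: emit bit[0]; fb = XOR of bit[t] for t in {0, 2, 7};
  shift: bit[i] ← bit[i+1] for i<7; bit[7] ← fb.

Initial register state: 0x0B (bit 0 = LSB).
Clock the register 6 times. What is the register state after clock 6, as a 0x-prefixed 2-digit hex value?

reg_0 = 0x0B
clock 1: out=1, reg = 0x85
clock 2: out=1, reg = 0xC2
clock 3: out=0, reg = 0xE1
clock 4: out=1, reg = 0x70
clock 5: out=0, reg = 0x38
clock 6: out=0, reg = 0x1C

0x1C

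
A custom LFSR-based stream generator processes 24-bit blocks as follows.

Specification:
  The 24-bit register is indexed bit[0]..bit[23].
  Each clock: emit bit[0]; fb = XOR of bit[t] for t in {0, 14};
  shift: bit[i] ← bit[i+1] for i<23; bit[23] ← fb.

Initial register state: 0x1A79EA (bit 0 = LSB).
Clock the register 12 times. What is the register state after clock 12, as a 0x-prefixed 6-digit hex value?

0x5831A7

reg_0 = 0x1A79EA
clock 1: out=0, reg = 0x8D3CF5
clock 2: out=1, reg = 0xC69E7A
clock 3: out=0, reg = 0x634F3D
clock 4: out=1, reg = 0x31A79E
clock 5: out=0, reg = 0x18D3CF
clock 6: out=1, reg = 0x0C69E7
clock 7: out=1, reg = 0x0634F3
clock 8: out=1, reg = 0x831A79
clock 9: out=1, reg = 0xC18D3C
clock 10: out=0, reg = 0x60C69E
clock 11: out=0, reg = 0xB0634F
clock 12: out=1, reg = 0x5831A7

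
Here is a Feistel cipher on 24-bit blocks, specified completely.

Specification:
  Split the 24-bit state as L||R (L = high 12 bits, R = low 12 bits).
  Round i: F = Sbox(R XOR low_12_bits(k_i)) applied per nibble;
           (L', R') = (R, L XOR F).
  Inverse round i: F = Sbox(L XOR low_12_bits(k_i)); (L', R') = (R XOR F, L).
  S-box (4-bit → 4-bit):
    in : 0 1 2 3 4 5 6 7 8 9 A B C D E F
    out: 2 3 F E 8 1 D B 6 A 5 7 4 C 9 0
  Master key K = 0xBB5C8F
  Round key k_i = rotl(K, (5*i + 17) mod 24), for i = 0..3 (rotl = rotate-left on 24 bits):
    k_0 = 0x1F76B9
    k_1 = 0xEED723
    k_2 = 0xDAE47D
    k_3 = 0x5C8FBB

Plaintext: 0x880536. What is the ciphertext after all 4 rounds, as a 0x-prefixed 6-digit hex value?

0x9C1BCD

s_0 = plaintext = 0x880536
s_1 = Round(s_0, k_0) = 0x5366E0
s_2 = Round(s_1, k_1) = 0x6E0678
s_3 = Round(s_2, k_2) = 0x6789C1
s_4 = Round(s_3, k_3) = 0x9C1BCD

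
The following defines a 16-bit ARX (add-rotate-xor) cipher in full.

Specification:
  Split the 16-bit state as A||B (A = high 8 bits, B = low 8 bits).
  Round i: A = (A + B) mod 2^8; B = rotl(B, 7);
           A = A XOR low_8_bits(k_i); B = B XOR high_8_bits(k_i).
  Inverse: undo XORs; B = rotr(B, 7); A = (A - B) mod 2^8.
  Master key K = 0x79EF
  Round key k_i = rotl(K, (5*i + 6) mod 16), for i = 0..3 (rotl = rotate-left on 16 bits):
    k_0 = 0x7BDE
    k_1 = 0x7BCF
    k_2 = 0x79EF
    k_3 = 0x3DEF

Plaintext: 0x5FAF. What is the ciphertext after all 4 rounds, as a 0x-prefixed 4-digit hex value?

s_0 = plaintext = 0x5FAF
s_1 = Round(s_0, k_0) = 0xD0AC
s_2 = Round(s_1, k_1) = 0xB32D
s_3 = Round(s_2, k_2) = 0x0FEF
s_4 = Round(s_3, k_3) = 0x11CA

0x11CA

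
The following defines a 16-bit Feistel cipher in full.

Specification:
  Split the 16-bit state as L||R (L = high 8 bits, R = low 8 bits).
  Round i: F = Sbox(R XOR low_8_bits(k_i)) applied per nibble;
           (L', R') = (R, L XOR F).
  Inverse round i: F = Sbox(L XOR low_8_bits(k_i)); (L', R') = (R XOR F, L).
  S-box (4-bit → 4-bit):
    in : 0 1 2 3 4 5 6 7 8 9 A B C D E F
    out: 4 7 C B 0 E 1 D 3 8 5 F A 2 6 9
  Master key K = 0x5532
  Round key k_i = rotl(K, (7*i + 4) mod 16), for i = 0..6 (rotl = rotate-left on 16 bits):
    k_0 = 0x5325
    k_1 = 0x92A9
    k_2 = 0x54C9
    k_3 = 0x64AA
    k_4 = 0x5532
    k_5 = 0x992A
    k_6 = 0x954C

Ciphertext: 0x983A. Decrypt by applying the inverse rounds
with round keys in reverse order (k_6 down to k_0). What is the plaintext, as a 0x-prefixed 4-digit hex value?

0x2D23

s_0 = ciphertext = 0x983A
s_1 = InvRound(s_0, k_6) = 0x1A98
s_2 = InvRound(s_1, k_5) = 0x2C1A
s_3 = InvRound(s_2, k_4) = 0x6C2C
s_4 = InvRound(s_3, k_3) = 0x8D6C
s_5 = InvRound(s_4, k_2) = 0x6C8D
s_6 = InvRound(s_5, k_1) = 0x236C
s_7 = InvRound(s_6, k_0) = 0x2D23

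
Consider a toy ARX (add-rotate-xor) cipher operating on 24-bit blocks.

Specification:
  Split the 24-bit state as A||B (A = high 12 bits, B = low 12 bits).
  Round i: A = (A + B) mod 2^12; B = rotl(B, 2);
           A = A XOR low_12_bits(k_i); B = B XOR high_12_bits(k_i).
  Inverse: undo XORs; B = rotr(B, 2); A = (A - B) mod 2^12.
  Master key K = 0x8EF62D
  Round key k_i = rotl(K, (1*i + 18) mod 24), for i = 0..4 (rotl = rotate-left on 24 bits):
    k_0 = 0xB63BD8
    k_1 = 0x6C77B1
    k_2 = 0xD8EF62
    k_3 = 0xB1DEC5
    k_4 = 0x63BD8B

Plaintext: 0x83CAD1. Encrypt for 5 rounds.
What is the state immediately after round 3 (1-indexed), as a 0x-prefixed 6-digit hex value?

0xAFC4C3

s_0 = plaintext = 0x83CAD1
s_1 = Round(s_0, k_0) = 0x8D5025
s_2 = Round(s_1, k_1) = 0xF4B653
s_3 = Round(s_2, k_2) = 0xAFC4C3
s_4 = Round(s_3, k_3) = 0x17A810
s_5 = Round(s_4, k_4) = 0x401679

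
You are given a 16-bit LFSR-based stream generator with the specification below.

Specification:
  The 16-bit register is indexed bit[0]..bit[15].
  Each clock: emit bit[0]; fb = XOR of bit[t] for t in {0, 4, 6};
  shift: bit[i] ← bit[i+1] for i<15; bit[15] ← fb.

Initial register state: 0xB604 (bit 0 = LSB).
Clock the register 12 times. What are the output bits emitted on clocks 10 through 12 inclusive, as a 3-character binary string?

reg_0 = 0xB604
clock 1: out=0, reg = 0x5B02
clock 2: out=0, reg = 0x2D81
clock 3: out=1, reg = 0x96C0
clock 4: out=0, reg = 0xCB60
clock 5: out=0, reg = 0xE5B0
clock 6: out=0, reg = 0xF2D8
clock 7: out=0, reg = 0x796C
clock 8: out=0, reg = 0xBCB6
clock 9: out=0, reg = 0xDE5B
clock 10: out=1, reg = 0xEF2D
clock 11: out=1, reg = 0xF796
clock 12: out=0, reg = 0xFBCB

110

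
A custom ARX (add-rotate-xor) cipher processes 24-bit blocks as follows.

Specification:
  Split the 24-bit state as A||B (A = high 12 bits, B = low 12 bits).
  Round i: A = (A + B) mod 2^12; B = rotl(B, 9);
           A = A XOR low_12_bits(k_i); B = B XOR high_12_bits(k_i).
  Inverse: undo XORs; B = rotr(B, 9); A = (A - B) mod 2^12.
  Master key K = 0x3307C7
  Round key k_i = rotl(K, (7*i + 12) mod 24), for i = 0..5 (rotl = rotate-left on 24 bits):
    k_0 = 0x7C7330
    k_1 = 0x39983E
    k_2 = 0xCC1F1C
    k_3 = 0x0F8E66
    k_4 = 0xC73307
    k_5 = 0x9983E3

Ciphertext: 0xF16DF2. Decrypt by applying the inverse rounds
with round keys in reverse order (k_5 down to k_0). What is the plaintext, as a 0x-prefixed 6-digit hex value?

0x2AE21A

s_0 = ciphertext = 0xF16DF2
s_1 = InvRound(s_0, k_5) = 0x9A3352
s_2 = InvRound(s_1, k_4) = 0x19590F
s_3 = InvRound(s_2, k_3) = 0x037FBC
s_4 = InvRound(s_3, k_2) = 0x342BE9
s_5 = InvRound(s_4, k_1) = 0x7F8384
s_6 = InvRound(s_5, k_0) = 0x2AE21A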